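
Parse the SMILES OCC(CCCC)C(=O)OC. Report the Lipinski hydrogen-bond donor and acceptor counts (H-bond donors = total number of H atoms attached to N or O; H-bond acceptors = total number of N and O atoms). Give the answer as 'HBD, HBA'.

1, 3

Donors: find every N or O and count the H atoms it carries.
  atom 1 (O): bond orders sum to 1 → 1 H
  atom 9 (O): bond orders sum to 2 → 0 H
  atom 10 (O): bond orders sum to 2 → 0 H
Lipinski HBD = 1.
Acceptors: N atoms = 0, O atoms = 3 → HBA = 3.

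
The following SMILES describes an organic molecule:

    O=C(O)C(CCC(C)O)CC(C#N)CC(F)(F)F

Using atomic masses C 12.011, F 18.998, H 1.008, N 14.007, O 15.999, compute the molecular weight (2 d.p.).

267.25 g/mol

First, the molecular formula is C11H16F3NO3 (counting implicit H from valence).
  C: 11 × 12.011 = 132.121
  F: 3 × 18.998 = 56.994
  H: 16 × 1.008 = 16.128
  N: 1 × 14.007 = 14.007
  O: 3 × 15.999 = 47.997
Sum: 11×12.011 + 3×18.998 + 16×1.008 + 1×14.007 + 3×15.999 = 267.247 → 267.25 g/mol.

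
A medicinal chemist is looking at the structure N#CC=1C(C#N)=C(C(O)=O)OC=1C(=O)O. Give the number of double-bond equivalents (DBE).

9

Degree of unsaturation = (number of rings) + (number of π bonds).
Ring closures in the SMILES: 1.
π bonds: 4 double bonds (each 1 DoU), 2 triple bonds (each 2 DoU) → 8 DoU from unsaturation.
Total DoU = 1 + 8 = 9.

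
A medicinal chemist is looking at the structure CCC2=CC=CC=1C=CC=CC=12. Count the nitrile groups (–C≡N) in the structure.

Scan the SMILES for the nitrile motif — none present.

0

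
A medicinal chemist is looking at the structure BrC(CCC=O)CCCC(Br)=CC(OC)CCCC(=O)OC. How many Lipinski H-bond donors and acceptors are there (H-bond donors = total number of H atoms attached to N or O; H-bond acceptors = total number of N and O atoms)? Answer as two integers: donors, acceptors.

Donors: find every N or O and count the H atoms it carries.
  atom 6 (O): bond orders sum to 2 → 0 H
  atom 14 (O): bond orders sum to 2 → 0 H
  atom 20 (O): bond orders sum to 2 → 0 H
  atom 21 (O): bond orders sum to 2 → 0 H
Lipinski HBD = 0.
Acceptors: N atoms = 0, O atoms = 4 → HBA = 4.

0, 4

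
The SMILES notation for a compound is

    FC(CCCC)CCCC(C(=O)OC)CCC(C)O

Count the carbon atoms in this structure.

Count every carbon token in the SMILES (each C, including those in ring-closure positions and inside branches).
Carbon count: 15.

15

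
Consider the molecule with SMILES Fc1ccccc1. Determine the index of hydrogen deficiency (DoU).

Molecular formula: C6H5F.
DoU = (2C + 2 + N − H − X) / 2, where X is the halogen count and O/S are ignored.
    = (2·6 + 2 + 0 − 5 − 1) / 2 = 8 / 2 = 4.

4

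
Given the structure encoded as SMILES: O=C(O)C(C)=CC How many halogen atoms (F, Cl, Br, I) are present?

0

Scan the SMILES for the halogen motif — none present.
Groups that are present: 1 alkene, 1 carboxylic acid.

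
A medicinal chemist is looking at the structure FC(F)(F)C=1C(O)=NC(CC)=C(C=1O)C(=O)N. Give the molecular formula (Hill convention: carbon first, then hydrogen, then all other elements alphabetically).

Walk through each heavy atom and fill implicit hydrogens from standard valence (C 4, N 3, O 2, S 2, halogen 1):
  atom 1: F (halogen, monovalent) → 0 H
  atom 2: C, bond orders sum to 4 (valence 4) → 0 H
  atom 3: F (halogen, monovalent) → 0 H
  atom 4: F (halogen, monovalent) → 0 H
  atom 5: C, bond orders sum to 4 (valence 4) → 0 H
  atom 6: C, bond orders sum to 4 (valence 4) → 0 H
  atom 7: O, bond orders sum to 1 (valence 2) → 1 H
  atom 8: N, bond orders sum to 3 (valence 3) → 0 H
  atom 9: C, bond orders sum to 4 (valence 4) → 0 H
  atom 10: C, bond orders sum to 2 (valence 4) → 2 H
  atom 11: C, bond orders sum to 1 (valence 4) → 3 H
  atom 12: C, bond orders sum to 4 (valence 4) → 0 H
  atom 13: C, bond orders sum to 4 (valence 4) → 0 H
  atom 14: O, bond orders sum to 1 (valence 2) → 1 H
  atom 15: C, bond orders sum to 4 (valence 4) → 0 H
  atom 16: O, bond orders sum to 2 (valence 2) → 0 H
  atom 17: N, bond orders sum to 1 (valence 3) → 2 H
Totals → C:9, H:9, F:3, N:2, O:3.

C9H9F3N2O3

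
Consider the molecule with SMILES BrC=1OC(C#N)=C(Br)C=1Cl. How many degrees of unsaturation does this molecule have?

Degree of unsaturation = (number of rings) + (number of π bonds).
Ring closures in the SMILES: 1.
π bonds: 2 double bonds (each 1 DoU), 1 triple bond (each 2 DoU) → 4 DoU from unsaturation.
Total DoU = 1 + 4 = 5.

5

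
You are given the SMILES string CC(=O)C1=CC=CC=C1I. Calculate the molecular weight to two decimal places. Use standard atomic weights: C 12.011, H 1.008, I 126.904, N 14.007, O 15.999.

246.05 g/mol

First, the molecular formula is C8H7IO (counting implicit H from valence).
  C: 8 × 12.011 = 96.088
  H: 7 × 1.008 = 7.056
  I: 1 × 126.904 = 126.904
  O: 1 × 15.999 = 15.999
Sum: 8×12.011 + 7×1.008 + 1×126.904 + 1×15.999 = 246.047 → 246.05 g/mol.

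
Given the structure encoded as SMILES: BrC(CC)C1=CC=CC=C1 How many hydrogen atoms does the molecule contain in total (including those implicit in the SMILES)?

Walk through each heavy atom and fill implicit hydrogens from standard valence (C 4, N 3, O 2, S 2, halogen 1):
  atom 1: Br (halogen, monovalent) → 0 H
  atom 2: C, bond orders sum to 3 (valence 4) → 1 H
  atom 3: C, bond orders sum to 2 (valence 4) → 2 H
  atom 4: C, bond orders sum to 1 (valence 4) → 3 H
  atom 5: C, bond orders sum to 4 (valence 4) → 0 H
  atom 6: C, bond orders sum to 3 (valence 4) → 1 H
  atom 7: C, bond orders sum to 3 (valence 4) → 1 H
  atom 8: C, bond orders sum to 3 (valence 4) → 1 H
  atom 9: C, bond orders sum to 3 (valence 4) → 1 H
  atom 10: C, bond orders sum to 3 (valence 4) → 1 H
Total hydrogens: 11.

11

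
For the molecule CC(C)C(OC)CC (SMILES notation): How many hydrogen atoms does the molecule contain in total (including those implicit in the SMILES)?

Walk through each heavy atom and fill implicit hydrogens from standard valence (C 4, N 3, O 2, S 2, halogen 1):
  atom 1: C, bond orders sum to 1 (valence 4) → 3 H
  atom 2: C, bond orders sum to 3 (valence 4) → 1 H
  atom 3: C, bond orders sum to 1 (valence 4) → 3 H
  atom 4: C, bond orders sum to 3 (valence 4) → 1 H
  atom 5: O, bond orders sum to 2 (valence 2) → 0 H
  atom 6: C, bond orders sum to 1 (valence 4) → 3 H
  atom 7: C, bond orders sum to 2 (valence 4) → 2 H
  atom 8: C, bond orders sum to 1 (valence 4) → 3 H
Total hydrogens: 16.

16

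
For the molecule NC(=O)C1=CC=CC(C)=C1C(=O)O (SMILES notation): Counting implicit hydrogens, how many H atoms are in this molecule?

Walk through each heavy atom and fill implicit hydrogens from standard valence (C 4, N 3, O 2, S 2, halogen 1):
  atom 1: N, bond orders sum to 1 (valence 3) → 2 H
  atom 2: C, bond orders sum to 4 (valence 4) → 0 H
  atom 3: O, bond orders sum to 2 (valence 2) → 0 H
  atom 4: C, bond orders sum to 4 (valence 4) → 0 H
  atom 5: C, bond orders sum to 3 (valence 4) → 1 H
  atom 6: C, bond orders sum to 3 (valence 4) → 1 H
  atom 7: C, bond orders sum to 3 (valence 4) → 1 H
  atom 8: C, bond orders sum to 4 (valence 4) → 0 H
  atom 9: C, bond orders sum to 1 (valence 4) → 3 H
  atom 10: C, bond orders sum to 4 (valence 4) → 0 H
  atom 11: C, bond orders sum to 4 (valence 4) → 0 H
  atom 12: O, bond orders sum to 2 (valence 2) → 0 H
  atom 13: O, bond orders sum to 1 (valence 2) → 1 H
Total hydrogens: 9.

9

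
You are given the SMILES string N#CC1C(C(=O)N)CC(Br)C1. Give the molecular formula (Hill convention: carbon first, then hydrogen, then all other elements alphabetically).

Walk through each heavy atom and fill implicit hydrogens from standard valence (C 4, N 3, O 2, S 2, halogen 1):
  atom 1: N, bond orders sum to 3 (valence 3) → 0 H
  atom 2: C, bond orders sum to 4 (valence 4) → 0 H
  atom 3: C, bond orders sum to 3 (valence 4) → 1 H
  atom 4: C, bond orders sum to 3 (valence 4) → 1 H
  atom 5: C, bond orders sum to 4 (valence 4) → 0 H
  atom 6: O, bond orders sum to 2 (valence 2) → 0 H
  atom 7: N, bond orders sum to 1 (valence 3) → 2 H
  atom 8: C, bond orders sum to 2 (valence 4) → 2 H
  atom 9: C, bond orders sum to 3 (valence 4) → 1 H
  atom 10: Br (halogen, monovalent) → 0 H
  atom 11: C, bond orders sum to 2 (valence 4) → 2 H
Totals → C:7, H:9, Br:1, N:2, O:1.

C7H9BrN2O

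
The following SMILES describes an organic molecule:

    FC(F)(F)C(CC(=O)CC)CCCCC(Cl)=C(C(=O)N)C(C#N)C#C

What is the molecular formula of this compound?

Walk through each heavy atom and fill implicit hydrogens from standard valence (C 4, N 3, O 2, S 2, halogen 1):
  atom 1: F (halogen, monovalent) → 0 H
  atom 2: C, bond orders sum to 4 (valence 4) → 0 H
  atom 3: F (halogen, monovalent) → 0 H
  atom 4: F (halogen, monovalent) → 0 H
  atom 5: C, bond orders sum to 3 (valence 4) → 1 H
  atom 6: C, bond orders sum to 2 (valence 4) → 2 H
  atom 7: C, bond orders sum to 4 (valence 4) → 0 H
  atom 8: O, bond orders sum to 2 (valence 2) → 0 H
  atom 9: C, bond orders sum to 2 (valence 4) → 2 H
  atom 10: C, bond orders sum to 1 (valence 4) → 3 H
  atom 11: C, bond orders sum to 2 (valence 4) → 2 H
  atom 12: C, bond orders sum to 2 (valence 4) → 2 H
  atom 13: C, bond orders sum to 2 (valence 4) → 2 H
  atom 14: C, bond orders sum to 2 (valence 4) → 2 H
  atom 15: C, bond orders sum to 4 (valence 4) → 0 H
  atom 16: Cl (halogen, monovalent) → 0 H
  atom 17: C, bond orders sum to 4 (valence 4) → 0 H
  atom 18: C, bond orders sum to 4 (valence 4) → 0 H
  atom 19: O, bond orders sum to 2 (valence 2) → 0 H
  atom 20: N, bond orders sum to 1 (valence 3) → 2 H
  atom 21: C, bond orders sum to 3 (valence 4) → 1 H
  atom 22: C, bond orders sum to 4 (valence 4) → 0 H
  atom 23: N, bond orders sum to 3 (valence 3) → 0 H
  atom 24: C, bond orders sum to 4 (valence 4) → 0 H
  atom 25: C, bond orders sum to 3 (valence 4) → 1 H
Totals → C:17, H:20, Cl:1, F:3, N:2, O:2.

C17H20ClF3N2O2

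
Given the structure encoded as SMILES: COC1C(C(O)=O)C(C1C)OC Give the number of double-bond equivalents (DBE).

2

Molecular formula: C8H14O4.
DoU = (2C + 2 + N − H − X) / 2, where X is the halogen count and O/S are ignored.
    = (2·8 + 2 + 0 − 14 − 0) / 2 = 4 / 2 = 2.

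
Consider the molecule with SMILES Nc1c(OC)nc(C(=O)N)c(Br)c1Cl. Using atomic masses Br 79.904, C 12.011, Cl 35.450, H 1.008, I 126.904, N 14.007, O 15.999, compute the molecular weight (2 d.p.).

280.51 g/mol

First, the molecular formula is C7H7BrClN3O2 (counting implicit H from valence).
  Br: 1 × 79.904 = 79.904
  C: 7 × 12.011 = 84.077
  Cl: 1 × 35.450 = 35.450
  H: 7 × 1.008 = 7.056
  N: 3 × 14.007 = 42.021
  O: 2 × 15.999 = 31.998
Sum: 1×79.904 + 7×12.011 + 1×35.450 + 7×1.008 + 3×14.007 + 2×15.999 = 280.506 → 280.51 g/mol.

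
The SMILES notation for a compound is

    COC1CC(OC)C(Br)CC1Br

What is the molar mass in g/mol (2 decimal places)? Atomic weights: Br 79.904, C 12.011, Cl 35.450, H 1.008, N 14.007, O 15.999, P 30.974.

First, the molecular formula is C8H14Br2O2 (counting implicit H from valence).
  Br: 2 × 79.904 = 159.808
  C: 8 × 12.011 = 96.088
  H: 14 × 1.008 = 14.112
  O: 2 × 15.999 = 31.998
Sum: 2×79.904 + 8×12.011 + 14×1.008 + 2×15.999 = 302.006 → 302.01 g/mol.

302.01 g/mol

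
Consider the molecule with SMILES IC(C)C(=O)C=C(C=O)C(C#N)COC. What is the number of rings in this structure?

In SMILES, each pair of matching ring-closure digits denotes one ring-closing bond; the number of such bonds equals the number of independent rings.
Ring-closure bonds here: 0.

0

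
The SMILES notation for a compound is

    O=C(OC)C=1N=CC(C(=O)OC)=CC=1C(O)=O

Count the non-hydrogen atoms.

Every atom symbol written in the SMILES (organic subset) is one heavy atom; implicit H are not written.
Heavy atoms by element → C:10, N:1, O:6.
Total: 17.

17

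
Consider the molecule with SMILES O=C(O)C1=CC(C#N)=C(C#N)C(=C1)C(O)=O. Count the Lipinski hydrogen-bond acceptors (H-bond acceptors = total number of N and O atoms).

6

N atoms: 2; O atoms: 4.
Lipinski HBA = 2 + 4 = 6.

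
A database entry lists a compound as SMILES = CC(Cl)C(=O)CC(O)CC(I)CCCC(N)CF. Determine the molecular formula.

C12H22ClFINO2

Walk through each heavy atom and fill implicit hydrogens from standard valence (C 4, N 3, O 2, S 2, halogen 1):
  atom 1: C, bond orders sum to 1 (valence 4) → 3 H
  atom 2: C, bond orders sum to 3 (valence 4) → 1 H
  atom 3: Cl (halogen, monovalent) → 0 H
  atom 4: C, bond orders sum to 4 (valence 4) → 0 H
  atom 5: O, bond orders sum to 2 (valence 2) → 0 H
  atom 6: C, bond orders sum to 2 (valence 4) → 2 H
  atom 7: C, bond orders sum to 3 (valence 4) → 1 H
  atom 8: O, bond orders sum to 1 (valence 2) → 1 H
  atom 9: C, bond orders sum to 2 (valence 4) → 2 H
  atom 10: C, bond orders sum to 3 (valence 4) → 1 H
  atom 11: I (halogen, monovalent) → 0 H
  atom 12: C, bond orders sum to 2 (valence 4) → 2 H
  atom 13: C, bond orders sum to 2 (valence 4) → 2 H
  atom 14: C, bond orders sum to 2 (valence 4) → 2 H
  atom 15: C, bond orders sum to 3 (valence 4) → 1 H
  atom 16: N, bond orders sum to 1 (valence 3) → 2 H
  atom 17: C, bond orders sum to 2 (valence 4) → 2 H
  atom 18: F (halogen, monovalent) → 0 H
Totals → C:12, H:22, Cl:1, F:1, I:1, N:1, O:2.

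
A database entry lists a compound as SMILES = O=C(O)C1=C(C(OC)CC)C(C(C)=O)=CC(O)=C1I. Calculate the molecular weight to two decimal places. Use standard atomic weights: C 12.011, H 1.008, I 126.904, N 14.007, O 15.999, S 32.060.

378.16 g/mol

First, the molecular formula is C13H15IO5 (counting implicit H from valence).
  C: 13 × 12.011 = 156.143
  H: 15 × 1.008 = 15.120
  I: 1 × 126.904 = 126.904
  O: 5 × 15.999 = 79.995
Sum: 13×12.011 + 15×1.008 + 1×126.904 + 5×15.999 = 378.162 → 378.16 g/mol.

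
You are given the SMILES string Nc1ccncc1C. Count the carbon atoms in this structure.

Count every carbon token in the SMILES (each C, including those in ring-closure positions and inside branches).
Carbon count: 6.

6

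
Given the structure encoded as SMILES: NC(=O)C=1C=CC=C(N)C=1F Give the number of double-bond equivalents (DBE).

5

Molecular formula: C7H7FN2O.
DoU = (2C + 2 + N − H − X) / 2, where X is the halogen count and O/S are ignored.
    = (2·7 + 2 + 2 − 7 − 1) / 2 = 10 / 2 = 5.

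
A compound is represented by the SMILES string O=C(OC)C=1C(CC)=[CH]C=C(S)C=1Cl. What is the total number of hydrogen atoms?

11

Walk through each heavy atom and fill implicit hydrogens from standard valence (C 4, N 3, O 2, S 2, halogen 1):
  atom 1: O, bond orders sum to 2 (valence 2) → 0 H
  atom 2: C, bond orders sum to 4 (valence 4) → 0 H
  atom 3: O, bond orders sum to 2 (valence 2) → 0 H
  atom 4: C, bond orders sum to 1 (valence 4) → 3 H
  atom 5: C, bond orders sum to 4 (valence 4) → 0 H
  atom 6: C, bond orders sum to 4 (valence 4) → 0 H
  atom 7: C, bond orders sum to 2 (valence 4) → 2 H
  atom 8: C, bond orders sum to 1 (valence 4) → 3 H
  atom 9: C with explicit H count 1
  atom 10: C, bond orders sum to 3 (valence 4) → 1 H
  atom 11: C, bond orders sum to 4 (valence 4) → 0 H
  atom 12: S, bond orders sum to 1 (valence 2) → 1 H
  atom 13: C, bond orders sum to 4 (valence 4) → 0 H
  atom 14: Cl (halogen, monovalent) → 0 H
Total hydrogens: 11.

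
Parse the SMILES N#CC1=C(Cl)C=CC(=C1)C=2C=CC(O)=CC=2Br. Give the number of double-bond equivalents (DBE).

Degree of unsaturation = (number of rings) + (number of π bonds).
Ring closures in the SMILES: 2.
π bonds: 6 double bonds (each 1 DoU), 1 triple bond (each 2 DoU) → 8 DoU from unsaturation.
Total DoU = 2 + 8 = 10.

10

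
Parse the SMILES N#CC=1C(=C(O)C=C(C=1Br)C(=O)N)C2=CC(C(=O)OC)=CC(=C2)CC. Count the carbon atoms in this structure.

18

Count every carbon token in the SMILES (each C, including those in ring-closure positions and inside branches).
Carbon count: 18.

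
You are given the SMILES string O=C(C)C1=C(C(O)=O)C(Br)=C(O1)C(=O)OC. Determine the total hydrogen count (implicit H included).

Walk through each heavy atom and fill implicit hydrogens from standard valence (C 4, N 3, O 2, S 2, halogen 1):
  atom 1: O, bond orders sum to 2 (valence 2) → 0 H
  atom 2: C, bond orders sum to 4 (valence 4) → 0 H
  atom 3: C, bond orders sum to 1 (valence 4) → 3 H
  atom 4: C, bond orders sum to 4 (valence 4) → 0 H
  atom 5: C, bond orders sum to 4 (valence 4) → 0 H
  atom 6: C, bond orders sum to 4 (valence 4) → 0 H
  atom 7: O, bond orders sum to 1 (valence 2) → 1 H
  atom 8: O, bond orders sum to 2 (valence 2) → 0 H
  atom 9: C, bond orders sum to 4 (valence 4) → 0 H
  atom 10: Br (halogen, monovalent) → 0 H
  atom 11: C, bond orders sum to 4 (valence 4) → 0 H
  atom 12: O, bond orders sum to 2 (valence 2) → 0 H
  atom 13: C, bond orders sum to 4 (valence 4) → 0 H
  atom 14: O, bond orders sum to 2 (valence 2) → 0 H
  atom 15: O, bond orders sum to 2 (valence 2) → 0 H
  atom 16: C, bond orders sum to 1 (valence 4) → 3 H
Total hydrogens: 7.

7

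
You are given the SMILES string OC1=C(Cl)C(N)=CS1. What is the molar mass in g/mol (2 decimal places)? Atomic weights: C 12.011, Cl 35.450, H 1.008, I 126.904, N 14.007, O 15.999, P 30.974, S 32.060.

First, the molecular formula is C4H4ClNOS (counting implicit H from valence).
  C: 4 × 12.011 = 48.044
  Cl: 1 × 35.450 = 35.450
  H: 4 × 1.008 = 4.032
  N: 1 × 14.007 = 14.007
  O: 1 × 15.999 = 15.999
  S: 1 × 32.060 = 32.060
Sum: 4×12.011 + 1×35.450 + 4×1.008 + 1×14.007 + 1×15.999 + 1×32.060 = 149.592 → 149.59 g/mol.

149.59 g/mol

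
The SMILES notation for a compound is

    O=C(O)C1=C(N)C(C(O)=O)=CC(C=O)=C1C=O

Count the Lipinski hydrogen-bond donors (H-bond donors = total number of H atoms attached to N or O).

4

Donors: find every N or O and count the H atoms it carries.
  atom 1 (O): bond orders sum to 2 → 0 H
  atom 3 (O): bond orders sum to 1 → 1 H
  atom 6 (N): bond orders sum to 1 → 2 H
  atom 9 (O): bond orders sum to 1 → 1 H
  atom 10 (O): bond orders sum to 2 → 0 H
  atom 14 (O): bond orders sum to 2 → 0 H
  atom 17 (O): bond orders sum to 2 → 0 H
Lipinski HBD = 4.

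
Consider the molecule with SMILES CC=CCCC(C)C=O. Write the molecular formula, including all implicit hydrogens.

C8H14O

Walk through each heavy atom and fill implicit hydrogens from standard valence (C 4, N 3, O 2, S 2, halogen 1):
  atom 1: C, bond orders sum to 1 (valence 4) → 3 H
  atom 2: C, bond orders sum to 3 (valence 4) → 1 H
  atom 3: C, bond orders sum to 3 (valence 4) → 1 H
  atom 4: C, bond orders sum to 2 (valence 4) → 2 H
  atom 5: C, bond orders sum to 2 (valence 4) → 2 H
  atom 6: C, bond orders sum to 3 (valence 4) → 1 H
  atom 7: C, bond orders sum to 1 (valence 4) → 3 H
  atom 8: C, bond orders sum to 3 (valence 4) → 1 H
  atom 9: O, bond orders sum to 2 (valence 2) → 0 H
Totals → C:8, H:14, O:1.
In Hill order: C8H14O.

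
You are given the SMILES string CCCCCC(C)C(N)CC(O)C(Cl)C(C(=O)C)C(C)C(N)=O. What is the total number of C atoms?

Count every carbon token in the SMILES (each C, including those in ring-closure positions and inside branches).
Carbon count: 17.

17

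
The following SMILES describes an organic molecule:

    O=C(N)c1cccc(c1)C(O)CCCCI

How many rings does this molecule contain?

1

In SMILES, each pair of matching ring-closure digits denotes one ring-closing bond; the number of such bonds equals the number of independent rings.
Ring-closure bonds here: 1.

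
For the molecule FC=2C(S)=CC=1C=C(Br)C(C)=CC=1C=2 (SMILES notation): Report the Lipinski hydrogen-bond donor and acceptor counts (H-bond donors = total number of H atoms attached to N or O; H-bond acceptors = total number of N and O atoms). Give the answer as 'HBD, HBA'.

0, 0

Donors: find every N or O and count the H atoms it carries.
  (no N or O atoms present)
Lipinski HBD = 0.
Acceptors: N atoms = 0, O atoms = 0 → HBA = 0.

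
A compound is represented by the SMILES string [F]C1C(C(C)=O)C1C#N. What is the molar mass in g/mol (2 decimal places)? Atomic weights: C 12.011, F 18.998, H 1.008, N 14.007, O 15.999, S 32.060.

First, the molecular formula is C6H6FNO (counting implicit H from valence).
  C: 6 × 12.011 = 72.066
  F: 1 × 18.998 = 18.998
  H: 6 × 1.008 = 6.048
  N: 1 × 14.007 = 14.007
  O: 1 × 15.999 = 15.999
Sum: 6×12.011 + 1×18.998 + 6×1.008 + 1×14.007 + 1×15.999 = 127.118 → 127.12 g/mol.

127.12 g/mol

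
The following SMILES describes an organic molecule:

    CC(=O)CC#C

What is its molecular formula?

C5H6O

Walk through each heavy atom and fill implicit hydrogens from standard valence (C 4, N 3, O 2, S 2, halogen 1):
  atom 1: C, bond orders sum to 1 (valence 4) → 3 H
  atom 2: C, bond orders sum to 4 (valence 4) → 0 H
  atom 3: O, bond orders sum to 2 (valence 2) → 0 H
  atom 4: C, bond orders sum to 2 (valence 4) → 2 H
  atom 5: C, bond orders sum to 4 (valence 4) → 0 H
  atom 6: C, bond orders sum to 3 (valence 4) → 1 H
Totals → C:5, H:6, O:1.
In Hill order: C5H6O.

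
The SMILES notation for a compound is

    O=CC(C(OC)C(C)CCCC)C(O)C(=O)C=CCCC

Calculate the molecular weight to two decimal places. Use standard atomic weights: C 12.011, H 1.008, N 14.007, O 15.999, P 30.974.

298.42 g/mol

First, the molecular formula is C17H30O4 (counting implicit H from valence).
  C: 17 × 12.011 = 204.187
  H: 30 × 1.008 = 30.240
  O: 4 × 15.999 = 63.996
Sum: 17×12.011 + 30×1.008 + 4×15.999 = 298.423 → 298.42 g/mol.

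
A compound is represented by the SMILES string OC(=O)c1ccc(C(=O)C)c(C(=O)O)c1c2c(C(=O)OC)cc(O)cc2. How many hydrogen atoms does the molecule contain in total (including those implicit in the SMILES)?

14

Walk through each heavy atom and fill implicit hydrogens from standard valence (C 4, N 3, O 2, S 2, halogen 1); for lowercase aromatic atoms, an aromatic c carries 1 H when it has two neighbours and 0 H with three, and aromatic n carries 0 H:
  atom 1: O, bond orders sum to 1 (valence 2) → 1 H
  atom 2: C, bond orders sum to 4 (valence 4) → 0 H
  atom 3: O, bond orders sum to 2 (valence 2) → 0 H
  atom 4: aromatic c, 3 neighbours → 0 H
  atom 5: aromatic c, 2 neighbours → 1 H
  atom 6: aromatic c, 2 neighbours → 1 H
  atom 7: aromatic c, 3 neighbours → 0 H
  atom 8: C, bond orders sum to 4 (valence 4) → 0 H
  atom 9: O, bond orders sum to 2 (valence 2) → 0 H
  atom 10: C, bond orders sum to 1 (valence 4) → 3 H
  atom 11: aromatic c, 3 neighbours → 0 H
  atom 12: C, bond orders sum to 4 (valence 4) → 0 H
  atom 13: O, bond orders sum to 2 (valence 2) → 0 H
  atom 14: O, bond orders sum to 1 (valence 2) → 1 H
  atom 15: aromatic c, 3 neighbours → 0 H
  atom 16: aromatic c, 3 neighbours → 0 H
  atom 17: aromatic c, 3 neighbours → 0 H
  atom 18: C, bond orders sum to 4 (valence 4) → 0 H
  atom 19: O, bond orders sum to 2 (valence 2) → 0 H
  atom 20: O, bond orders sum to 2 (valence 2) → 0 H
  atom 21: C, bond orders sum to 1 (valence 4) → 3 H
  atom 22: aromatic c, 2 neighbours → 1 H
  atom 23: aromatic c, 3 neighbours → 0 H
  atom 24: O, bond orders sum to 1 (valence 2) → 1 H
  atom 25: aromatic c, 2 neighbours → 1 H
  atom 26: aromatic c, 2 neighbours → 1 H
Total hydrogens: 14.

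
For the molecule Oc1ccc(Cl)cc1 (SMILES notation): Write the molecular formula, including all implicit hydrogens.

C6H5ClO

Walk through each heavy atom and fill implicit hydrogens from standard valence (C 4, N 3, O 2, S 2, halogen 1); for lowercase aromatic atoms, an aromatic c carries 1 H when it has two neighbours and 0 H with three, and aromatic n carries 0 H:
  atom 1: O, bond orders sum to 1 (valence 2) → 1 H
  atom 2: aromatic c, 3 neighbours → 0 H
  atom 3: aromatic c, 2 neighbours → 1 H
  atom 4: aromatic c, 2 neighbours → 1 H
  atom 5: aromatic c, 3 neighbours → 0 H
  atom 6: Cl (halogen, monovalent) → 0 H
  atom 7: aromatic c, 2 neighbours → 1 H
  atom 8: aromatic c, 2 neighbours → 1 H
Totals → C:6, H:5, Cl:1, O:1.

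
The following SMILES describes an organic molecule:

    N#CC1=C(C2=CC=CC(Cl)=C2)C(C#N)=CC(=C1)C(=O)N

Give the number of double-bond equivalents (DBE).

Molecular formula: C15H8ClN3O.
DoU = (2C + 2 + N − H − X) / 2, where X is the halogen count and O/S are ignored.
    = (2·15 + 2 + 3 − 8 − 1) / 2 = 26 / 2 = 13.

13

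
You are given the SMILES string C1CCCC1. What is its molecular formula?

Walk through each heavy atom and fill implicit hydrogens from standard valence (C 4, N 3, O 2, S 2, halogen 1):
  atom 1: C, bond orders sum to 2 (valence 4) → 2 H
  atom 2: C, bond orders sum to 2 (valence 4) → 2 H
  atom 3: C, bond orders sum to 2 (valence 4) → 2 H
  atom 4: C, bond orders sum to 2 (valence 4) → 2 H
  atom 5: C, bond orders sum to 2 (valence 4) → 2 H
Totals → C:5, H:10.
In Hill order: C5H10.

C5H10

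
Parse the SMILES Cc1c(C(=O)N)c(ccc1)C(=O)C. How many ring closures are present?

In SMILES, each pair of matching ring-closure digits denotes one ring-closing bond; the number of such bonds equals the number of independent rings.
Ring-closure bonds here: 1.

1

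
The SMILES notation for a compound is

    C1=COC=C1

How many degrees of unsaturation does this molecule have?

3

Degree of unsaturation = (number of rings) + (number of π bonds).
Ring closures in the SMILES: 1.
π bonds: 2 double bonds (each 1 DoU) → 2 DoU from unsaturation.
Total DoU = 1 + 2 = 3.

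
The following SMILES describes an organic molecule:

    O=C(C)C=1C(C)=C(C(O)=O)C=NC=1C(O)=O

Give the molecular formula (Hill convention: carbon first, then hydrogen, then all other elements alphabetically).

C10H9NO5

Walk through each heavy atom and fill implicit hydrogens from standard valence (C 4, N 3, O 2, S 2, halogen 1):
  atom 1: O, bond orders sum to 2 (valence 2) → 0 H
  atom 2: C, bond orders sum to 4 (valence 4) → 0 H
  atom 3: C, bond orders sum to 1 (valence 4) → 3 H
  atom 4: C, bond orders sum to 4 (valence 4) → 0 H
  atom 5: C, bond orders sum to 4 (valence 4) → 0 H
  atom 6: C, bond orders sum to 1 (valence 4) → 3 H
  atom 7: C, bond orders sum to 4 (valence 4) → 0 H
  atom 8: C, bond orders sum to 4 (valence 4) → 0 H
  atom 9: O, bond orders sum to 1 (valence 2) → 1 H
  atom 10: O, bond orders sum to 2 (valence 2) → 0 H
  atom 11: C, bond orders sum to 3 (valence 4) → 1 H
  atom 12: N, bond orders sum to 3 (valence 3) → 0 H
  atom 13: C, bond orders sum to 4 (valence 4) → 0 H
  atom 14: C, bond orders sum to 4 (valence 4) → 0 H
  atom 15: O, bond orders sum to 1 (valence 2) → 1 H
  atom 16: O, bond orders sum to 2 (valence 2) → 0 H
Totals → C:10, H:9, N:1, O:5.
In Hill order: C10H9NO5.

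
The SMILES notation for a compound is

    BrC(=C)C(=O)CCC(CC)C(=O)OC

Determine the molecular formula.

C10H15BrO3

Walk through each heavy atom and fill implicit hydrogens from standard valence (C 4, N 3, O 2, S 2, halogen 1):
  atom 1: Br (halogen, monovalent) → 0 H
  atom 2: C, bond orders sum to 4 (valence 4) → 0 H
  atom 3: C, bond orders sum to 2 (valence 4) → 2 H
  atom 4: C, bond orders sum to 4 (valence 4) → 0 H
  atom 5: O, bond orders sum to 2 (valence 2) → 0 H
  atom 6: C, bond orders sum to 2 (valence 4) → 2 H
  atom 7: C, bond orders sum to 2 (valence 4) → 2 H
  atom 8: C, bond orders sum to 3 (valence 4) → 1 H
  atom 9: C, bond orders sum to 2 (valence 4) → 2 H
  atom 10: C, bond orders sum to 1 (valence 4) → 3 H
  atom 11: C, bond orders sum to 4 (valence 4) → 0 H
  atom 12: O, bond orders sum to 2 (valence 2) → 0 H
  atom 13: O, bond orders sum to 2 (valence 2) → 0 H
  atom 14: C, bond orders sum to 1 (valence 4) → 3 H
Totals → C:10, H:15, Br:1, O:3.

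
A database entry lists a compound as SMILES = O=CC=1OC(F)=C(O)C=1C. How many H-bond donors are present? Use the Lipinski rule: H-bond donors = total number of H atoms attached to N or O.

1

Donors: find every N or O and count the H atoms it carries.
  atom 1 (O): bond orders sum to 2 → 0 H
  atom 4 (O): bond orders sum to 2 → 0 H
  atom 8 (O): bond orders sum to 1 → 1 H
Lipinski HBD = 1.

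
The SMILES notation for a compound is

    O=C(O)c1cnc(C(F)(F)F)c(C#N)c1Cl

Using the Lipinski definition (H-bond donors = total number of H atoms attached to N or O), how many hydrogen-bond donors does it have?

Donors: find every N or O and count the H atoms it carries.
  atom 1 (O): bond orders sum to 2 → 0 H
  atom 3 (O): bond orders sum to 1 → 1 H
  atom 6 (N): bond orders sum to 3 → 0 H
  atom 14 (N): bond orders sum to 3 → 0 H
Lipinski HBD = 1.

1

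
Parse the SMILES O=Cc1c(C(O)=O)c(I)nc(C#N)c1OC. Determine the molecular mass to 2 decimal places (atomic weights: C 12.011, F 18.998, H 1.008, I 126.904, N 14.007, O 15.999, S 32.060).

First, the molecular formula is C9H5IN2O4 (counting implicit H from valence).
  C: 9 × 12.011 = 108.099
  H: 5 × 1.008 = 5.040
  I: 1 × 126.904 = 126.904
  N: 2 × 14.007 = 28.014
  O: 4 × 15.999 = 63.996
Sum: 9×12.011 + 5×1.008 + 1×126.904 + 2×14.007 + 4×15.999 = 332.053 → 332.05 g/mol.

332.05 g/mol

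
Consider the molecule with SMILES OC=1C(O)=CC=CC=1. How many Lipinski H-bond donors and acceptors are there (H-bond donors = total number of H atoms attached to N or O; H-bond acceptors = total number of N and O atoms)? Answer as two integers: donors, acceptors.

2, 2

Donors: find every N or O and count the H atoms it carries.
  atom 1 (O): bond orders sum to 1 → 1 H
  atom 4 (O): bond orders sum to 1 → 1 H
Lipinski HBD = 2.
Acceptors: N atoms = 0, O atoms = 2 → HBA = 2.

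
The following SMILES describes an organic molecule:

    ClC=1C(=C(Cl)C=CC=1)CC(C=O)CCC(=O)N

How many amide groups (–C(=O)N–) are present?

The amide motif appears at heavy-atom position 15 in the SMILES.
Other groups present: 1 aldehyde.
Amide count: 1.

1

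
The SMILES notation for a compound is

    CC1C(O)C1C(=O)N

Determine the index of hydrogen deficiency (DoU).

2

Degree of unsaturation = (number of rings) + (number of π bonds).
Ring closures in the SMILES: 1.
π bonds: 1 double bond (each 1 DoU) → 1 DoU from unsaturation.
Total DoU = 1 + 1 = 2.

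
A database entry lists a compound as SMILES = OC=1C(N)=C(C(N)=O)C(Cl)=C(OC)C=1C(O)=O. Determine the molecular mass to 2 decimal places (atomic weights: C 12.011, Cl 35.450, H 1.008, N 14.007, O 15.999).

First, the molecular formula is C9H9ClN2O5 (counting implicit H from valence).
  C: 9 × 12.011 = 108.099
  Cl: 1 × 35.450 = 35.450
  H: 9 × 1.008 = 9.072
  N: 2 × 14.007 = 28.014
  O: 5 × 15.999 = 79.995
Sum: 9×12.011 + 1×35.450 + 9×1.008 + 2×14.007 + 5×15.999 = 260.630 → 260.63 g/mol.

260.63 g/mol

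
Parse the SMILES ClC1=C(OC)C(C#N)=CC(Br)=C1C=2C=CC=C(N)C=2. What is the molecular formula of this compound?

C14H10BrClN2O

Walk through each heavy atom and fill implicit hydrogens from standard valence (C 4, N 3, O 2, S 2, halogen 1):
  atom 1: Cl (halogen, monovalent) → 0 H
  atom 2: C, bond orders sum to 4 (valence 4) → 0 H
  atom 3: C, bond orders sum to 4 (valence 4) → 0 H
  atom 4: O, bond orders sum to 2 (valence 2) → 0 H
  atom 5: C, bond orders sum to 1 (valence 4) → 3 H
  atom 6: C, bond orders sum to 4 (valence 4) → 0 H
  atom 7: C, bond orders sum to 4 (valence 4) → 0 H
  atom 8: N, bond orders sum to 3 (valence 3) → 0 H
  atom 9: C, bond orders sum to 3 (valence 4) → 1 H
  atom 10: C, bond orders sum to 4 (valence 4) → 0 H
  atom 11: Br (halogen, monovalent) → 0 H
  atom 12: C, bond orders sum to 4 (valence 4) → 0 H
  atom 13: C, bond orders sum to 4 (valence 4) → 0 H
  atom 14: C, bond orders sum to 3 (valence 4) → 1 H
  atom 15: C, bond orders sum to 3 (valence 4) → 1 H
  atom 16: C, bond orders sum to 3 (valence 4) → 1 H
  atom 17: C, bond orders sum to 4 (valence 4) → 0 H
  atom 18: N, bond orders sum to 1 (valence 3) → 2 H
  atom 19: C, bond orders sum to 3 (valence 4) → 1 H
Totals → C:14, H:10, Br:1, Cl:1, N:2, O:1.
In Hill order: C14H10BrClN2O.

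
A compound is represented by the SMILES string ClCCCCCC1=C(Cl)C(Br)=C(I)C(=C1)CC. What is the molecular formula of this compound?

C13H16BrCl2I

Walk through each heavy atom and fill implicit hydrogens from standard valence (C 4, N 3, O 2, S 2, halogen 1):
  atom 1: Cl (halogen, monovalent) → 0 H
  atom 2: C, bond orders sum to 2 (valence 4) → 2 H
  atom 3: C, bond orders sum to 2 (valence 4) → 2 H
  atom 4: C, bond orders sum to 2 (valence 4) → 2 H
  atom 5: C, bond orders sum to 2 (valence 4) → 2 H
  atom 6: C, bond orders sum to 2 (valence 4) → 2 H
  atom 7: C, bond orders sum to 4 (valence 4) → 0 H
  atom 8: C, bond orders sum to 4 (valence 4) → 0 H
  atom 9: Cl (halogen, monovalent) → 0 H
  atom 10: C, bond orders sum to 4 (valence 4) → 0 H
  atom 11: Br (halogen, monovalent) → 0 H
  atom 12: C, bond orders sum to 4 (valence 4) → 0 H
  atom 13: I (halogen, monovalent) → 0 H
  atom 14: C, bond orders sum to 4 (valence 4) → 0 H
  atom 15: C, bond orders sum to 3 (valence 4) → 1 H
  atom 16: C, bond orders sum to 2 (valence 4) → 2 H
  atom 17: C, bond orders sum to 1 (valence 4) → 3 H
Totals → C:13, H:16, Br:1, Cl:2, I:1.
In Hill order: C13H16BrCl2I.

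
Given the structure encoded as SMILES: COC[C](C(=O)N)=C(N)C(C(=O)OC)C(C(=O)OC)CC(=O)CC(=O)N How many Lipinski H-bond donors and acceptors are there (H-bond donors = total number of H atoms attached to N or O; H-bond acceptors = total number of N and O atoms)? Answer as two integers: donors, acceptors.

6, 11

Donors: find every N or O and count the H atoms it carries.
  atom 2 (O): bond orders sum to 2 → 0 H
  atom 6 (O): bond orders sum to 2 → 0 H
  atom 7 (N): bond orders sum to 1 → 2 H
  atom 9 (N): bond orders sum to 1 → 2 H
  atom 12 (O): bond orders sum to 2 → 0 H
  atom 13 (O): bond orders sum to 2 → 0 H
  atom 17 (O): bond orders sum to 2 → 0 H
  atom 18 (O): bond orders sum to 2 → 0 H
  atom 22 (O): bond orders sum to 2 → 0 H
  atom 25 (O): bond orders sum to 2 → 0 H
  atom 26 (N): bond orders sum to 1 → 2 H
Lipinski HBD = 6.
Acceptors: N atoms = 3, O atoms = 8 → HBA = 11.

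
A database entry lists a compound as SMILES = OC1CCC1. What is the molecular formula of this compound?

C4H8O

Walk through each heavy atom and fill implicit hydrogens from standard valence (C 4, N 3, O 2, S 2, halogen 1):
  atom 1: O, bond orders sum to 1 (valence 2) → 1 H
  atom 2: C, bond orders sum to 3 (valence 4) → 1 H
  atom 3: C, bond orders sum to 2 (valence 4) → 2 H
  atom 4: C, bond orders sum to 2 (valence 4) → 2 H
  atom 5: C, bond orders sum to 2 (valence 4) → 2 H
Totals → C:4, H:8, O:1.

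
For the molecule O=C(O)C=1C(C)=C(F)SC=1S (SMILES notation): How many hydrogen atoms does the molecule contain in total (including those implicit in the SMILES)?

Walk through each heavy atom and fill implicit hydrogens from standard valence (C 4, N 3, O 2, S 2, halogen 1):
  atom 1: O, bond orders sum to 2 (valence 2) → 0 H
  atom 2: C, bond orders sum to 4 (valence 4) → 0 H
  atom 3: O, bond orders sum to 1 (valence 2) → 1 H
  atom 4: C, bond orders sum to 4 (valence 4) → 0 H
  atom 5: C, bond orders sum to 4 (valence 4) → 0 H
  atom 6: C, bond orders sum to 1 (valence 4) → 3 H
  atom 7: C, bond orders sum to 4 (valence 4) → 0 H
  atom 8: F (halogen, monovalent) → 0 H
  atom 9: S, bond orders sum to 2 (valence 2) → 0 H
  atom 10: C, bond orders sum to 4 (valence 4) → 0 H
  atom 11: S, bond orders sum to 1 (valence 2) → 1 H
Total hydrogens: 5.

5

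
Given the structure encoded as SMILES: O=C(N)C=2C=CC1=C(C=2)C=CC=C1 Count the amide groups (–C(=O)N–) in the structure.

1

The amide motif appears at heavy-atom position 2 in the SMILES.
Amide count: 1.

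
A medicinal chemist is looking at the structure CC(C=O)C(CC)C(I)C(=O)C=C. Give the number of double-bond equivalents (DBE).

Molecular formula: C10H15IO2.
DoU = (2C + 2 + N − H − X) / 2, where X is the halogen count and O/S are ignored.
    = (2·10 + 2 + 0 − 15 − 1) / 2 = 6 / 2 = 3.

3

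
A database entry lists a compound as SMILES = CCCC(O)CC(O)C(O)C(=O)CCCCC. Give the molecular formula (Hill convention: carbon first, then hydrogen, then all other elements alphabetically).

Walk through each heavy atom and fill implicit hydrogens from standard valence (C 4, N 3, O 2, S 2, halogen 1):
  atom 1: C, bond orders sum to 1 (valence 4) → 3 H
  atom 2: C, bond orders sum to 2 (valence 4) → 2 H
  atom 3: C, bond orders sum to 2 (valence 4) → 2 H
  atom 4: C, bond orders sum to 3 (valence 4) → 1 H
  atom 5: O, bond orders sum to 1 (valence 2) → 1 H
  atom 6: C, bond orders sum to 2 (valence 4) → 2 H
  atom 7: C, bond orders sum to 3 (valence 4) → 1 H
  atom 8: O, bond orders sum to 1 (valence 2) → 1 H
  atom 9: C, bond orders sum to 3 (valence 4) → 1 H
  atom 10: O, bond orders sum to 1 (valence 2) → 1 H
  atom 11: C, bond orders sum to 4 (valence 4) → 0 H
  atom 12: O, bond orders sum to 2 (valence 2) → 0 H
  atom 13: C, bond orders sum to 2 (valence 4) → 2 H
  atom 14: C, bond orders sum to 2 (valence 4) → 2 H
  atom 15: C, bond orders sum to 2 (valence 4) → 2 H
  atom 16: C, bond orders sum to 2 (valence 4) → 2 H
  atom 17: C, bond orders sum to 1 (valence 4) → 3 H
Totals → C:13, H:26, O:4.

C13H26O4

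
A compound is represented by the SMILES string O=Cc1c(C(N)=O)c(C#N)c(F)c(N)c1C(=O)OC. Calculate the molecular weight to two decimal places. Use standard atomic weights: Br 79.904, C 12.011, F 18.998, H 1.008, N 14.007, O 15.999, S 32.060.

First, the molecular formula is C11H8FN3O4 (counting implicit H from valence).
  C: 11 × 12.011 = 132.121
  F: 1 × 18.998 = 18.998
  H: 8 × 1.008 = 8.064
  N: 3 × 14.007 = 42.021
  O: 4 × 15.999 = 63.996
Sum: 11×12.011 + 1×18.998 + 8×1.008 + 3×14.007 + 4×15.999 = 265.200 → 265.20 g/mol.

265.20 g/mol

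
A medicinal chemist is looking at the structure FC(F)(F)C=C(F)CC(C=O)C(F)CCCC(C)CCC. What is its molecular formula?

C15H23F5O

Walk through each heavy atom and fill implicit hydrogens from standard valence (C 4, N 3, O 2, S 2, halogen 1):
  atom 1: F (halogen, monovalent) → 0 H
  atom 2: C, bond orders sum to 4 (valence 4) → 0 H
  atom 3: F (halogen, monovalent) → 0 H
  atom 4: F (halogen, monovalent) → 0 H
  atom 5: C, bond orders sum to 3 (valence 4) → 1 H
  atom 6: C, bond orders sum to 4 (valence 4) → 0 H
  atom 7: F (halogen, monovalent) → 0 H
  atom 8: C, bond orders sum to 2 (valence 4) → 2 H
  atom 9: C, bond orders sum to 3 (valence 4) → 1 H
  atom 10: C, bond orders sum to 3 (valence 4) → 1 H
  atom 11: O, bond orders sum to 2 (valence 2) → 0 H
  atom 12: C, bond orders sum to 3 (valence 4) → 1 H
  atom 13: F (halogen, monovalent) → 0 H
  atom 14: C, bond orders sum to 2 (valence 4) → 2 H
  atom 15: C, bond orders sum to 2 (valence 4) → 2 H
  atom 16: C, bond orders sum to 2 (valence 4) → 2 H
  atom 17: C, bond orders sum to 3 (valence 4) → 1 H
  atom 18: C, bond orders sum to 1 (valence 4) → 3 H
  atom 19: C, bond orders sum to 2 (valence 4) → 2 H
  atom 20: C, bond orders sum to 2 (valence 4) → 2 H
  atom 21: C, bond orders sum to 1 (valence 4) → 3 H
Totals → C:15, H:23, F:5, O:1.
In Hill order: C15H23F5O.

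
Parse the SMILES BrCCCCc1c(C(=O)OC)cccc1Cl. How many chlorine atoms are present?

Scan the SMILES for Cl atoms (remember two-letter symbols like Cl and Br are single atoms).
Chlorine count: 1.

1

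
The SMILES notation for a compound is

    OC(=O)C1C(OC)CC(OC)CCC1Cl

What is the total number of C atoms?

Count every carbon token in the SMILES (each C, including those in ring-closure positions and inside branches).
Carbon count: 10.

10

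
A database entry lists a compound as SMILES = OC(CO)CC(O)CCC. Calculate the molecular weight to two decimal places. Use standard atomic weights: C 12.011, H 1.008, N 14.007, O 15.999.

148.20 g/mol

First, the molecular formula is C7H16O3 (counting implicit H from valence).
  C: 7 × 12.011 = 84.077
  H: 16 × 1.008 = 16.128
  O: 3 × 15.999 = 47.997
Sum: 7×12.011 + 16×1.008 + 3×15.999 = 148.202 → 148.20 g/mol.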